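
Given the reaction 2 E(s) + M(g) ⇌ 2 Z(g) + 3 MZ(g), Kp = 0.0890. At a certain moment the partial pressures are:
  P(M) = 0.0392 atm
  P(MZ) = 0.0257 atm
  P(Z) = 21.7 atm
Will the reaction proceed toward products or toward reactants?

toward reactants

(E is a pure solid — omitted from Qp.)
Qp = P(Z)²·P(MZ)³ / P(M) = (21.7)²·(0.0257)³ / (0.0392) = 0.204
Qp = 0.204 > Kp = 0.0890, so the reverse reaction proceeds.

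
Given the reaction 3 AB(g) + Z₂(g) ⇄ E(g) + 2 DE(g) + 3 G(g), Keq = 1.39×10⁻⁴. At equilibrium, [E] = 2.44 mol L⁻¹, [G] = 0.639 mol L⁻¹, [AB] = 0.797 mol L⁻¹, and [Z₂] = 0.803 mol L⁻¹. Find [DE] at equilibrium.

[DE] = 0.00942 mol L⁻¹

At equilibrium, Keq = [E]·[DE]²·[G]³ / ([AB]³·[Z₂]) = 1.39×10⁻⁴.
(2.44)·([DE])²·(0.639)³ / ((0.797)³·(0.803)) = 1.39×10⁻⁴
[DE]² = 8.88×10⁻⁵ ⇒ [DE] = 0.00942 mol L⁻¹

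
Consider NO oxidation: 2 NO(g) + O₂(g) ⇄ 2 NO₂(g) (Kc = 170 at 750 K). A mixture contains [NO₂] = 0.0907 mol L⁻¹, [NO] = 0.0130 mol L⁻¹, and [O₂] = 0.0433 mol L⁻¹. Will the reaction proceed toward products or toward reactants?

Qc = [NO₂]² / ([NO]²·[O₂]) = (0.0907)² / ((0.0130)²·(0.0433)) = 1120
Qc = 1120 > Kc = 170, so the reverse reaction proceeds.

in the reverse direction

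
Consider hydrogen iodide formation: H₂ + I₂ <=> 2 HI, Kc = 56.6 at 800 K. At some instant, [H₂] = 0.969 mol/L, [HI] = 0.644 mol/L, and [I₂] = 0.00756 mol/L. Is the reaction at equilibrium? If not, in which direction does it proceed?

no net change (already at equilibrium)

Qc = [HI]² / ([H₂]·[I₂]) = (0.644)² / ((0.969)·(0.00756)) = 56.6
Qc = 56.6 = Kc, so the system is already at equilibrium.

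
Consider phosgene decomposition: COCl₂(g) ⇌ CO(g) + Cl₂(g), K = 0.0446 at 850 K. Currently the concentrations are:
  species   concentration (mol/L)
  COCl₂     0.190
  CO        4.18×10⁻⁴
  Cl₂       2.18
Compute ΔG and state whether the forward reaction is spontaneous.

ΔG = -15.8 kJ/mol; the forward reaction is spontaneous

Q = [CO]·[Cl₂] / [COCl₂] = (4.18×10⁻⁴)·(2.18) / (0.190) = 0.00480
ΔG = RT ln(Q/K) = (8.314 J mol⁻¹ K⁻¹)(850 K) × ln(0.00480/0.0446)
   = (7.067 kJ/mol)(-2.229) = -15.8 kJ/mol
ΔG < 0, so the forward reaction is spontaneous (proceeds forward).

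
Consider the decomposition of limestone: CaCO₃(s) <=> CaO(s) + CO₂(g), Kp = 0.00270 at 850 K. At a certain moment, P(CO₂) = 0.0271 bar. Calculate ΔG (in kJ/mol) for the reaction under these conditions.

ΔG = 16.3 kJ/mol

(CaCO₃, CaO are pure solids — omitted from Qp.)
Qp = P(CO₂) = 0.0271
ΔG = RT ln(Qp/Kp) = (8.314 J mol⁻¹ K⁻¹)(850 K) × ln(0.0271/0.00270)
   = (7.067 kJ/mol)(2.306) = 16.3 kJ/mol
ΔG > 0, so the forward reaction is non-spontaneous (proceeds in reverse).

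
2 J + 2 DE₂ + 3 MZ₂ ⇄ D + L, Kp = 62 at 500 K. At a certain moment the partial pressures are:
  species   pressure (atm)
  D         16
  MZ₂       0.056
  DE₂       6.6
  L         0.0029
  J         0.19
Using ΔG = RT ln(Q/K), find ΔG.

ΔG = 4.14 kJ/mol

Qp = P(D)·P(L) / (P(J)²·P(DE₂)²·P(MZ₂)³) = (16)·(0.0029) / ((0.19)²·(6.6)²·(0.056)³) = 168
ΔG = RT ln(Qp/Kp) = (8.314 J mol⁻¹ K⁻¹)(500 K) × ln(168/62)
   = (4.157 kJ/mol)(0.9968) = 4.14 kJ/mol
ΔG > 0, so the forward reaction is non-spontaneous (proceeds in reverse).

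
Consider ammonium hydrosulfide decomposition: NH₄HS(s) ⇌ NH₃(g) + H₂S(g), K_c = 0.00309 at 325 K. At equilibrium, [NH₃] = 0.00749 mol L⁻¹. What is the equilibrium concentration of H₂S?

[H₂S] = 0.413 mol L⁻¹

(NH₄HS is a pure solid — omitted from K_c.)
At equilibrium, K_c = [NH₃]·[H₂S] = 0.00309.
(0.00749)·([H₂S]) = 0.00309
[H₂S] = 0.413 mol L⁻¹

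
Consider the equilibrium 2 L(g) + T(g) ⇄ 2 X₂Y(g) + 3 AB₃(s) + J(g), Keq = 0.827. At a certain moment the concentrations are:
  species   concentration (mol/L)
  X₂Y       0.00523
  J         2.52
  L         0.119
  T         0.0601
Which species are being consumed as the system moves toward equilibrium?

(AB₃ is a pure solid — omitted from Q.)
Q = [X₂Y]²·[J] / ([L]²·[T]) = (0.00523)²·(2.52) / ((0.119)²·(0.0601)) = 0.0810
Q = 0.0810 < Keq = 0.827: net forward reaction.

L, T (reactants)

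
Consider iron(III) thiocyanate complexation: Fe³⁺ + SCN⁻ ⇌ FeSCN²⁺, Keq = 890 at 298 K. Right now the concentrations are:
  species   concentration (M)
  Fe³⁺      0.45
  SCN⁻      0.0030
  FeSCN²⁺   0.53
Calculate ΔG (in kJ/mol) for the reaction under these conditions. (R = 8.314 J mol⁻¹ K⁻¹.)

ΔG = -2.03 kJ/mol

Q = [FeSCN²⁺] / ([Fe³⁺]·[SCN⁻]) = (0.53) / ((0.45)·(0.0030)) = 393
ΔG = RT ln(Q/Keq) = (8.314 J mol⁻¹ K⁻¹)(298 K) × ln(393/890)
   = (2.478 kJ/mol)(-0.8174) = -2.03 kJ/mol
ΔG < 0, so the forward reaction is spontaneous (proceeds forward).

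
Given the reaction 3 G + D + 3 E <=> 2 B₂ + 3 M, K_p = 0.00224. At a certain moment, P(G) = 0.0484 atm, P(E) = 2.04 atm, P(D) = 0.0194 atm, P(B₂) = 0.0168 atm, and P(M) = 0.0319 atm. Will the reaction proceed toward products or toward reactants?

Q_p = P(B₂)²·P(M)³ / (P(G)³·P(D)·P(E)³) = (0.0168)²·(0.0319)³ / ((0.0484)³·(0.0194)·(2.04)³) = 4.91×10⁻⁴
Q_p = 4.91×10⁻⁴ < K_p = 0.00224, so the forward reaction proceeds.

forward (toward products)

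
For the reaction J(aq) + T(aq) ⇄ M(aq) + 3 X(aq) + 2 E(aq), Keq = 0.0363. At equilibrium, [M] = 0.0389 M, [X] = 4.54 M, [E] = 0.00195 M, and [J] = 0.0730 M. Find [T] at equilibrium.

[T] = 0.00522 M

At equilibrium, Keq = [M]·[X]³·[E]² / ([J]·[T]) = 0.0363.
(0.0389)·(4.54)³·(0.00195)² / ((0.0730)·([T])) = 0.0363
[T] = 0.00522 M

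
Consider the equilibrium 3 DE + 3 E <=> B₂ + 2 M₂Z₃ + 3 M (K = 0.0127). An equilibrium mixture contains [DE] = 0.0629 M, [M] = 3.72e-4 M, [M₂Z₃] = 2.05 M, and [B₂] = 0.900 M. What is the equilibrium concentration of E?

[E] = 0.0395 M

At equilibrium, K = [B₂]·[M₂Z₃]²·[M]³ / ([DE]³·[E]³) = 0.0127.
(0.900)·(2.05)²·(3.72e-4)³ / ((0.0629)³·([E])³) = 0.0127
[E]³ = 6.16e-5 ⇒ [E] = 0.0395 M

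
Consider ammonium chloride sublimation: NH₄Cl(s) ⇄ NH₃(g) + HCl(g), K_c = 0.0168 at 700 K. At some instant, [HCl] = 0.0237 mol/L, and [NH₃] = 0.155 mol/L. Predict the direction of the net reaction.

(NH₄Cl is a pure solid — omitted from Q_c.)
Q_c = [NH₃]·[HCl] = (0.155)·(0.0237) = 0.00367
Q_c = 0.00367 < K_c = 0.0168, so the forward reaction proceeds.

in the forward direction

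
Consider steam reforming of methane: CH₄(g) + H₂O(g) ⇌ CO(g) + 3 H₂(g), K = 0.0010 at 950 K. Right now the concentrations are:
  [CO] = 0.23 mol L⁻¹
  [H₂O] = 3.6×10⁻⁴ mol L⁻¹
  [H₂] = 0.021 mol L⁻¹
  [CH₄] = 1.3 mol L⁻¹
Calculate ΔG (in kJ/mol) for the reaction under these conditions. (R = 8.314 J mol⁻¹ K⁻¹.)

ΔG = 12.0 kJ/mol

Q = [CO]·[H₂]³ / ([CH₄]·[H₂O]) = (0.23)·(0.021)³ / ((1.3)·(3.6×10⁻⁴)) = 0.00455
ΔG = RT ln(Q/K) = (8.314 J mol⁻¹ K⁻¹)(950 K) × ln(0.00455/0.0010)
   = (7.898 kJ/mol)(1.515) = 12.0 kJ/mol
ΔG > 0, so the forward reaction is non-spontaneous (proceeds in reverse).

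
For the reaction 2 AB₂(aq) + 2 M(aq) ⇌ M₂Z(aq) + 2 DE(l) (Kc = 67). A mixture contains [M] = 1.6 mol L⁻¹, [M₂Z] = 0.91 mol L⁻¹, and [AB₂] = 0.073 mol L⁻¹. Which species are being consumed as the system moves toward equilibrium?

(DE is a pure liquid — omitted from Qc.)
Qc = [M₂Z] / ([AB₂]²·[M]²) = (0.91) / ((0.073)²·(1.6)²) = 67
Qc = 67 = Kc; the system is at equilibrium.

none (at equilibrium)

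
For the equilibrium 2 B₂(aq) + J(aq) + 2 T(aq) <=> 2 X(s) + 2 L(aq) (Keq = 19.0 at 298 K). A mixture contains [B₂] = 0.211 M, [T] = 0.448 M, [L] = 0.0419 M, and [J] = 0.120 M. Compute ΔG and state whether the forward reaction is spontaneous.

(X is a pure solid — omitted from Q.)
Q = [L]² / ([B₂]²·[J]·[T]²) = (0.0419)² / ((0.211)²·(0.120)·(0.448)²) = 1.64
ΔG = RT ln(Q/Keq) = (8.314 J mol⁻¹ K⁻¹)(298 K) × ln(1.64/19.0)
   = (2.478 kJ/mol)(-2.450) = -6.07 kJ/mol
ΔG < 0, so the forward reaction is spontaneous (proceeds forward).

ΔG = -6.07 kJ/mol; the forward reaction is spontaneous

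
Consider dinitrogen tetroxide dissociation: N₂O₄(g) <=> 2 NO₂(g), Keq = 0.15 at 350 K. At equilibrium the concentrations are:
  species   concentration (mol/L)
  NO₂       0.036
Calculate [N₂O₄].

At equilibrium, Keq = [NO₂]² / [N₂O₄] = 0.15.
(0.036)² / ([N₂O₄]) = 0.15
[N₂O₄] = 0.00864 = 0.0086 mol/L

[N₂O₄] = 0.0086 mol/L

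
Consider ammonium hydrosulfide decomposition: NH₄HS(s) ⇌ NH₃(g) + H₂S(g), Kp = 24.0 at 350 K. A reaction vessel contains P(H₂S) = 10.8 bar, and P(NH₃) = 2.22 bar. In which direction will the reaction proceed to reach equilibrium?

neither direction; the system is at equilibrium

(NH₄HS is a pure solid — omitted from Qp.)
Qp = P(NH₃)·P(H₂S) = (2.22)·(10.8) = 24.0
Qp = 24.0 = Kp, so the system is already at equilibrium.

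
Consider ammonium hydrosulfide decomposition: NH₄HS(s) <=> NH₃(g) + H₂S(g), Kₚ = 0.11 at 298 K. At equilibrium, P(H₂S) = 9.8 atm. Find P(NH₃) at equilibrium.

(NH₄HS is a pure solid — omitted from Kₚ.)
At equilibrium, Kₚ = P(NH₃)·P(H₂S) = 0.11.
(P(NH₃))·(9.8) = 0.11
P(NH₃) = 0.0112 = 0.011 atm

P(NH₃) = 0.011 atm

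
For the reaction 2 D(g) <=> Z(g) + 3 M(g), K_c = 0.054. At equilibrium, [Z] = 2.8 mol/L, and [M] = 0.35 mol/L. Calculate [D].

[D] = 1.5 mol/L

At equilibrium, K_c = [Z]·[M]³ / [D]² = 0.054.
(2.8)·(0.35)³ / ([D])² = 0.054
[D]² = 2.22 ⇒ [D] = 1.5 mol/L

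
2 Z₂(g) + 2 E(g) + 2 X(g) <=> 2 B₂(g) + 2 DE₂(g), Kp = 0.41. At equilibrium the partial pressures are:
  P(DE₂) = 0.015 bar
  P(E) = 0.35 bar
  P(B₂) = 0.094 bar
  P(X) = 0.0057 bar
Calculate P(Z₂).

P(Z₂) = 1.1 bar

At equilibrium, Kp = P(B₂)²·P(DE₂)² / (P(Z₂)²·P(E)²·P(X)²) = 0.41.
(0.094)²·(0.015)² / ((P(Z₂))²·(0.35)²·(0.0057)²) = 0.41
P(Z₂)² = 1.22 ⇒ P(Z₂) = 1.1 bar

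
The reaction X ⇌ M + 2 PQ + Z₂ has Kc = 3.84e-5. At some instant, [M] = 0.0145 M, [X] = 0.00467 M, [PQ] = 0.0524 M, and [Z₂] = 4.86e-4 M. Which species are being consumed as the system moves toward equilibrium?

Qc = [M]·[PQ]²·[Z₂] / [X] = (0.0145)·(0.0524)²·(4.86e-4) / (0.00467) = 4.14e-6
Qc = 4.14e-6 < Kc = 3.84e-5: net forward reaction.

X (reactants)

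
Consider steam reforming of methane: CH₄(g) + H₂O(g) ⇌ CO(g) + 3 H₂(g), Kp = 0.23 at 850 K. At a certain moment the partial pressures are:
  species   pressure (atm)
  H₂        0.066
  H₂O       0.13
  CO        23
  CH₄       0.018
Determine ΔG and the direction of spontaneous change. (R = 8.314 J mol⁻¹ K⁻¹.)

ΔG = 17.7 kJ/mol; the forward reaction is non-spontaneous

Qp = P(CO)·P(H₂)³ / (P(CH₄)·P(H₂O)) = (23)·(0.066)³ / ((0.018)·(0.13)) = 2.83
ΔG = RT ln(Qp/Kp) = (8.314 J mol⁻¹ K⁻¹)(850 K) × ln(2.83/0.23)
   = (7.067 kJ/mol)(2.510) = 17.7 kJ/mol
ΔG > 0, so the forward reaction is non-spontaneous (proceeds in reverse).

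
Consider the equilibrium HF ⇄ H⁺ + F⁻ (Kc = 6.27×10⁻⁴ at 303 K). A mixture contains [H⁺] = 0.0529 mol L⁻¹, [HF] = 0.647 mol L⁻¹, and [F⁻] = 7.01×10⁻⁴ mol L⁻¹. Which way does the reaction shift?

Qc = [H⁺]·[F⁻] / [HF] = (0.0529)·(7.01×10⁻⁴) / (0.647) = 5.73×10⁻⁵
Qc = 5.73×10⁻⁵ < Kc = 6.27×10⁻⁴, so the forward reaction proceeds.

in the forward direction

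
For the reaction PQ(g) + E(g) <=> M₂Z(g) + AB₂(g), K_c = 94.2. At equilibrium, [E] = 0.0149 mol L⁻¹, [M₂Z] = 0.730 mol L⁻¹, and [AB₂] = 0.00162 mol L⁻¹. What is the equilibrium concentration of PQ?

[PQ] = 8.43×10⁻⁴ mol L⁻¹

At equilibrium, K_c = [M₂Z]·[AB₂] / ([PQ]·[E]) = 94.2.
(0.730)·(0.00162) / (([PQ])·(0.0149)) = 94.2
[PQ] = 8.43×10⁻⁴ mol L⁻¹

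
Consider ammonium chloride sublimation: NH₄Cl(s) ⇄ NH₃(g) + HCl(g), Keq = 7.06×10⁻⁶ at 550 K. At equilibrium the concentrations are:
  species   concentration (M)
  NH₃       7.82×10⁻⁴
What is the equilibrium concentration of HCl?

(NH₄Cl is a pure solid — omitted from Keq.)
At equilibrium, Keq = [NH₃]·[HCl] = 7.06×10⁻⁶.
(7.82×10⁻⁴)·([HCl]) = 7.06×10⁻⁶
[HCl] = 0.00903 M

[HCl] = 0.00903 M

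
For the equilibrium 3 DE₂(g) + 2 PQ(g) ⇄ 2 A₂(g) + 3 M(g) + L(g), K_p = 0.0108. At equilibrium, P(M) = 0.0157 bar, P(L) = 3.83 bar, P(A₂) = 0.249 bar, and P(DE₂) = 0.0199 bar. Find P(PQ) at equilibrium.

P(PQ) = 3.29 bar

At equilibrium, K_p = P(A₂)²·P(M)³·P(L) / (P(DE₂)³·P(PQ)²) = 0.0108.
(0.249)²·(0.0157)³·(3.83) / ((0.0199)³·(P(PQ))²) = 0.0108
P(PQ)² = 10.8 ⇒ P(PQ) = 3.29 bar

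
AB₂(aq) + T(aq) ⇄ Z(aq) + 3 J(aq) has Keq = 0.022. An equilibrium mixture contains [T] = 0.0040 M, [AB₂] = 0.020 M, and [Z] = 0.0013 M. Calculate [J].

[J] = 0.11 M

At equilibrium, Keq = [Z]·[J]³ / ([AB₂]·[T]) = 0.022.
(0.0013)·([J])³ / ((0.020)·(0.0040)) = 0.022
[J]³ = 0.00135 ⇒ [J] = 0.11 M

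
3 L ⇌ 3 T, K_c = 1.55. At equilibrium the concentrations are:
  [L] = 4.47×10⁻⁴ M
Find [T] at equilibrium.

At equilibrium, K_c = [T]³ / [L]³ = 1.55.
([T])³ / (4.47×10⁻⁴)³ = 1.55
[T]³ = 1.38×10⁻¹⁰ ⇒ [T] = 5.17×10⁻⁴ M

[T] = 5.17×10⁻⁴ M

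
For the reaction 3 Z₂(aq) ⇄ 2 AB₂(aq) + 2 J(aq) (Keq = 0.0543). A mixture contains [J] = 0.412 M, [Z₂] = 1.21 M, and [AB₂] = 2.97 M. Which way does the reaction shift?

Q = [AB₂]²·[J]² / [Z₂]³ = (2.97)²·(0.412)² / (1.21)³ = 0.845
Q = 0.845 > Keq = 0.0543, so the reverse reaction proceeds.

in the reverse direction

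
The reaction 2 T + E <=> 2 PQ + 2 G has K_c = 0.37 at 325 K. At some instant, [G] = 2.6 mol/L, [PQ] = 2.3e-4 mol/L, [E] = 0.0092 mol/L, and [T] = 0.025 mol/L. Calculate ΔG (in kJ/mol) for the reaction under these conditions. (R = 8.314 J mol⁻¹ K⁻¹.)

ΔG = -4.82 kJ/mol

Q_c = [PQ]²·[G]² / ([T]²·[E]) = (2.3e-4)²·(2.6)² / ((0.025)²·(0.0092)) = 0.0622
ΔG = RT ln(Q_c/K_c) = (8.314 J mol⁻¹ K⁻¹)(325 K) × ln(0.0622/0.37)
   = (2.702 kJ/mol)(-1.783) = -4.82 kJ/mol
ΔG < 0, so the forward reaction is spontaneous (proceeds forward).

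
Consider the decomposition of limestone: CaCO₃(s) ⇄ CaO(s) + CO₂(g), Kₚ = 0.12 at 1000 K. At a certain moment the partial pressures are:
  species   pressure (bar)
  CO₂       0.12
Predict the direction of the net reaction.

(CaCO₃, CaO are pure solids — omitted from Qₚ.)
Qₚ = P(CO₂) = 0.12
Qₚ = 0.12 = Kₚ, so the system is already at equilibrium.

neither direction; the system is at equilibrium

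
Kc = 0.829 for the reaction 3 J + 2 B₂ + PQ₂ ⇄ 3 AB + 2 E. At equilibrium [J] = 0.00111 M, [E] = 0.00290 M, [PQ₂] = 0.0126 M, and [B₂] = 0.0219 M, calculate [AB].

At equilibrium, Kc = [AB]³·[E]² / ([J]³·[B₂]²·[PQ₂]) = 0.829.
([AB])³·(0.00290)² / ((0.00111)³·(0.0219)²·(0.0126)) = 0.829
[AB]³ = 8.15e-10 ⇒ [AB] = 9.34e-4 M

[AB] = 9.34e-4 M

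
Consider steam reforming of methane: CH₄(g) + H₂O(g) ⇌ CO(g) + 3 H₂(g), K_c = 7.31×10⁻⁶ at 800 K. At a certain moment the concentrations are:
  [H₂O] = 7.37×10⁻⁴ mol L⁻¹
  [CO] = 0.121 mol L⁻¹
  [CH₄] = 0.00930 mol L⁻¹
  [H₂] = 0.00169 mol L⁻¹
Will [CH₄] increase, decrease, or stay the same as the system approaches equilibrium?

increase

Q_c = [CO]·[H₂]³ / ([CH₄]·[H₂O]) = (0.121)·(0.00169)³ / ((0.00930)·(7.37×10⁻⁴)) = 8.52×10⁻⁵
Q_c = 8.52×10⁻⁵ > K_c = 7.31×10⁻⁶: net reverse reaction.
CH₄ is a reactant, so it increases.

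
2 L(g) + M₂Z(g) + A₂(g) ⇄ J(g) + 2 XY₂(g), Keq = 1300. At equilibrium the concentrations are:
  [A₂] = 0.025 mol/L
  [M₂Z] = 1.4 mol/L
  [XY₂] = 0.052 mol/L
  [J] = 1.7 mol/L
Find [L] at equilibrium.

[L] = 0.010 mol/L

At equilibrium, Keq = [J]·[XY₂]² / ([L]²·[M₂Z]·[A₂]) = 1300.
(1.7)·(0.052)² / (([L])²·(1.4)·(0.025)) = 1300
[L]² = 1.01×10⁻⁴ ⇒ [L] = 0.010 mol/L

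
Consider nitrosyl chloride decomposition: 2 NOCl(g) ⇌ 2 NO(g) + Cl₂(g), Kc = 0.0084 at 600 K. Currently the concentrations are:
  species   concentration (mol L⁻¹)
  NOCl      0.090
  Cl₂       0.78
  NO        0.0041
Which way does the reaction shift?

toward products

Qc = [NO]²·[Cl₂] / [NOCl]² = (0.0041)²·(0.78) / (0.090)² = 0.0016
Qc = 0.0016 < Kc = 0.0084, so the forward reaction proceeds.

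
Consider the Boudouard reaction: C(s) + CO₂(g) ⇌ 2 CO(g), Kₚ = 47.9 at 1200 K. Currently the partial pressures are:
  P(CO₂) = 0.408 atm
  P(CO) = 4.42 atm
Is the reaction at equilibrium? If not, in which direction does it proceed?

no net change (already at equilibrium)

(C is a pure solid — omitted from Qₚ.)
Qₚ = P(CO)² / P(CO₂) = (4.42)² / (0.408) = 47.9
Qₚ = 47.9 = Kₚ, so the system is already at equilibrium.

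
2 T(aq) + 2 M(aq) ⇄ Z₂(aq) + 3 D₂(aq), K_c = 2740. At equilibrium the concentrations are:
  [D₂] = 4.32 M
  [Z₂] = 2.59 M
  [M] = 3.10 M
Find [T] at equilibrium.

[T] = 0.0891 M

At equilibrium, K_c = [Z₂]·[D₂]³ / ([T]²·[M]²) = 2740.
(2.59)·(4.32)³ / (([T])²·(3.10)²) = 2740
[T]² = 0.00793 ⇒ [T] = 0.0891 M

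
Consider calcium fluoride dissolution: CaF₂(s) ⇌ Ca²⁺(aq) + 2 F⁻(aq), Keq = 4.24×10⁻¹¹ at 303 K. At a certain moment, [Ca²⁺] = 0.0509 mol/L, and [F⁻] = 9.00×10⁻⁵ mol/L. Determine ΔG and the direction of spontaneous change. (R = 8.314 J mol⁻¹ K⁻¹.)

(CaF₂ is a pure solid — omitted from Q.)
Q = [Ca²⁺]·[F⁻]² = (0.0509)·(9.00×10⁻⁵)² = 4.12×10⁻¹⁰
ΔG = RT ln(Q/Keq) = (8.314 J mol⁻¹ K⁻¹)(303 K) × ln(4.12×10⁻¹⁰/4.24×10⁻¹¹)
   = (2.519 kJ/mol)(2.274) = 5.73 kJ/mol
ΔG > 0, so the forward reaction is non-spontaneous (proceeds in reverse).

ΔG = 5.73 kJ/mol; the forward reaction is non-spontaneous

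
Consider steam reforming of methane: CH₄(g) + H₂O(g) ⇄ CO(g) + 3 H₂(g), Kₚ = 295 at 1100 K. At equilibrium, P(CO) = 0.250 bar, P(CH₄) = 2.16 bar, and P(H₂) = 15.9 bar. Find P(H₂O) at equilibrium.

At equilibrium, Kₚ = P(CO)·P(H₂)³ / (P(CH₄)·P(H₂O)) = 295.
(0.250)·(15.9)³ / ((2.16)·(P(H₂O))) = 295
P(H₂O) = 1.58 bar

P(H₂O) = 1.58 bar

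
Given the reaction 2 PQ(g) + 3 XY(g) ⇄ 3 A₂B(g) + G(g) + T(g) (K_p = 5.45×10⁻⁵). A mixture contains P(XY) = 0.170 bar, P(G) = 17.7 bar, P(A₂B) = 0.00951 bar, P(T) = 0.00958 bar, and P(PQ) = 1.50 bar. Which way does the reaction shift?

in the forward direction

Q_p = P(A₂B)³·P(G)·P(T) / (P(PQ)²·P(XY)³) = (0.00951)³·(17.7)·(0.00958) / ((1.50)²·(0.170)³) = 1.32×10⁻⁵
Q_p = 1.32×10⁻⁵ < K_p = 5.45×10⁻⁵, so the forward reaction proceeds.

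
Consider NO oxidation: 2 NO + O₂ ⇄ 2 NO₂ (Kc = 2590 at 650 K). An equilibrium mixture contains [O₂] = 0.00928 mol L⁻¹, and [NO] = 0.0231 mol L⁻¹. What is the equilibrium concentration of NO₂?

[NO₂] = 0.113 mol L⁻¹

At equilibrium, Kc = [NO₂]² / ([NO]²·[O₂]) = 2590.
([NO₂])² / ((0.0231)²·(0.00928)) = 2590
[NO₂]² = 0.0128 ⇒ [NO₂] = 0.113 mol L⁻¹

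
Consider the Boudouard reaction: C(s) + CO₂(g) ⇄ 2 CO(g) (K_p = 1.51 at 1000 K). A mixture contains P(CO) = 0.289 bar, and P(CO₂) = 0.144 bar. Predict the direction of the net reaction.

forward (toward products)

(C is a pure solid — omitted from Q_p.)
Q_p = P(CO)² / P(CO₂) = (0.289)² / (0.144) = 0.580
Q_p = 0.580 < K_p = 1.51, so the forward reaction proceeds.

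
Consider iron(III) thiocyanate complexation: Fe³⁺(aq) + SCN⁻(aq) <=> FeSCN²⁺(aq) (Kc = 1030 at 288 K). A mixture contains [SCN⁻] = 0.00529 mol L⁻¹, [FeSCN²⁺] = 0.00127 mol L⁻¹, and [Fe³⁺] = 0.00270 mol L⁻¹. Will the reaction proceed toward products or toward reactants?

in the forward direction

Qc = [FeSCN²⁺] / ([Fe³⁺]·[SCN⁻]) = (0.00127) / ((0.00270)·(0.00529)) = 88.9
Qc = 88.9 < Kc = 1030, so the forward reaction proceeds.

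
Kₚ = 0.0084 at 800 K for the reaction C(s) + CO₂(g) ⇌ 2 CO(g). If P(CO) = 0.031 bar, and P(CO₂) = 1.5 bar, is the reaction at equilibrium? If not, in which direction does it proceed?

(C is a pure solid — omitted from Qₚ.)
Qₚ = P(CO)² / P(CO₂) = (0.031)² / (1.5) = 6.4×10⁻⁴
Qₚ = 6.4×10⁻⁴ < Kₚ = 0.0084, so the forward reaction proceeds.

forward (toward products)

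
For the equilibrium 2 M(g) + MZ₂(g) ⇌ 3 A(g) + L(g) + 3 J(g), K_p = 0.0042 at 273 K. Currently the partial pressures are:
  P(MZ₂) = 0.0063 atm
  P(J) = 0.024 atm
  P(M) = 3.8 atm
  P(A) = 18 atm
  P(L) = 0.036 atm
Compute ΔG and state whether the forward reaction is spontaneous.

Q_p = P(A)³·P(L)·P(J)³ / (P(M)²·P(MZ₂)) = (18)³·(0.036)·(0.024)³ / ((3.8)²·(0.0063)) = 0.0319
ΔG = RT ln(Q_p/K_p) = (8.314 J mol⁻¹ K⁻¹)(273 K) × ln(0.0319/0.0042)
   = (2.270 kJ/mol)(2.028) = 4.60 kJ/mol
ΔG > 0, so the forward reaction is non-spontaneous (proceeds in reverse).

ΔG = 4.60 kJ/mol; the forward reaction is non-spontaneous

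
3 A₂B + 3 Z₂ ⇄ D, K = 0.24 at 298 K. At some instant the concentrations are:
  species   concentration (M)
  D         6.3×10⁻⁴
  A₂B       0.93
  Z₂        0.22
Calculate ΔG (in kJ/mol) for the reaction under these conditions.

Q = [D] / ([A₂B]³·[Z₂]³) = (6.3×10⁻⁴) / ((0.93)³·(0.22)³) = 0.0736
ΔG = RT ln(Q/K) = (8.314 J mol⁻¹ K⁻¹)(298 K) × ln(0.0736/0.24)
   = (2.478 kJ/mol)(-1.182) = -2.93 kJ/mol
ΔG < 0, so the forward reaction is spontaneous (proceeds forward).

ΔG = -2.93 kJ/mol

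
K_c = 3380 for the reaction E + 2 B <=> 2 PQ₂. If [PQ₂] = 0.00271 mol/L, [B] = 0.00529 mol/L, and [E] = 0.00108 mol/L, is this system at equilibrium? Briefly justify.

Q_c = [PQ₂]² / ([E]·[B]²) = (0.00271)² / ((0.00108)·(0.00529)²) = 243
Q_c = 243 < K_c = 3380: net forward reaction.

no; Q < K, reaction proceeds forward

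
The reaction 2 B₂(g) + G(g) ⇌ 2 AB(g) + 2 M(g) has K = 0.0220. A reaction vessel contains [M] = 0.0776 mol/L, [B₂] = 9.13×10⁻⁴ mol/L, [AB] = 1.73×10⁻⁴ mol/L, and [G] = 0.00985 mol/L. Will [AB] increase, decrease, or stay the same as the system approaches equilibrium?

Q = [AB]²·[M]² / ([B₂]²·[G]) = (1.73×10⁻⁴)²·(0.0776)² / ((9.13×10⁻⁴)²·(0.00985)) = 0.0220
Q = 0.0220 = K; the system is at equilibrium.

stay the same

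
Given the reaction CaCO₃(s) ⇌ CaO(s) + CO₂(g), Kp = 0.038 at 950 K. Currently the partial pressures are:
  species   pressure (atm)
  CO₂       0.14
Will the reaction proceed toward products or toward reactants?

(CaCO₃, CaO are pure solids — omitted from Qp.)
Qp = P(CO₂) = 0.14
Qp = 0.14 > Kp = 0.038, so the reverse reaction proceeds.

reverse (toward reactants)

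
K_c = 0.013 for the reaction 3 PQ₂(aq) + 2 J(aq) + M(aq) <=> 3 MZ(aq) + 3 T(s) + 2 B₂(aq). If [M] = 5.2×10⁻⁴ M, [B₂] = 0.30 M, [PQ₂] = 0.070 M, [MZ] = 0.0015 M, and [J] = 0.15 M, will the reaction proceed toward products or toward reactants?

reverse (toward reactants)

(T is a pure solid — omitted from Q_c.)
Q_c = [MZ]³·[B₂]² / ([PQ₂]³·[J]²·[M]) = (0.0015)³·(0.30)² / ((0.070)³·(0.15)²·(5.2×10⁻⁴)) = 0.076
Q_c = 0.076 > K_c = 0.013, so the reverse reaction proceeds.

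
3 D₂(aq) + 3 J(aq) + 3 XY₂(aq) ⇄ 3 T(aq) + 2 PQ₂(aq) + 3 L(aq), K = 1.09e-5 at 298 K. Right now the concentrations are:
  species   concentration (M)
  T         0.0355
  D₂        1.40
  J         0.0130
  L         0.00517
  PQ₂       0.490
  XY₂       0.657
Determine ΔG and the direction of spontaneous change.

ΔG = -6.27 kJ/mol; the forward reaction is spontaneous

Q = [T]³·[PQ₂]²·[L]³ / ([D₂]³·[J]³·[XY₂]³) = (0.0355)³·(0.490)²·(0.00517)³ / ((1.40)³·(0.0130)³·(0.657)³) = 8.68e-7
ΔG = RT ln(Q/K) = (8.314 J mol⁻¹ K⁻¹)(298 K) × ln(8.68e-7/1.09e-5)
   = (2.478 kJ/mol)(-2.530) = -6.27 kJ/mol
ΔG < 0, so the forward reaction is spontaneous (proceeds forward).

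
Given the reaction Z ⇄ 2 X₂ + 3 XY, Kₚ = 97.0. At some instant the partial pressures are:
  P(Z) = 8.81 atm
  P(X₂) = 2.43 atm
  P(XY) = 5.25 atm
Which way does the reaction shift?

Qₚ = P(X₂)²·P(XY)³ / P(Z) = (2.43)²·(5.25)³ / (8.81) = 97.0
Qₚ = 97.0 = Kₚ, so the system is already at equilibrium.

no net change (already at equilibrium)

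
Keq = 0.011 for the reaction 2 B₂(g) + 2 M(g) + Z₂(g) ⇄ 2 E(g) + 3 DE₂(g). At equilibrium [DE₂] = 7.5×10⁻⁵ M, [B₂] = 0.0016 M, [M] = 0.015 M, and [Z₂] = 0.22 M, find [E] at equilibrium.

At equilibrium, Keq = [E]²·[DE₂]³ / ([B₂]²·[M]²·[Z₂]) = 0.011.
([E])²·(7.5×10⁻⁵)³ / ((0.0016)²·(0.015)²·(0.22)) = 0.011
[E]² = 3.30 ⇒ [E] = 1.8 M

[E] = 1.8 M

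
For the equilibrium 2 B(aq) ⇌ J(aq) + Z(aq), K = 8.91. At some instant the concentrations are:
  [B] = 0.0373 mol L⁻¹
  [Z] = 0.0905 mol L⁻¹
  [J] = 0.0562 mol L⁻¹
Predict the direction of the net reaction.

forward (toward products)

Q = [J]·[Z] / [B]² = (0.0562)·(0.0905) / (0.0373)² = 3.66
Q = 3.66 < K = 8.91, so the forward reaction proceeds.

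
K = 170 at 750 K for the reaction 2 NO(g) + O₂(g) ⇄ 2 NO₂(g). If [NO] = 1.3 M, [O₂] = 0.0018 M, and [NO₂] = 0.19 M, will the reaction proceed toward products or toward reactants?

in the forward direction

Q = [NO₂]² / ([NO]²·[O₂]) = (0.19)² / ((1.3)²·(0.0018)) = 12
Q = 12 < K = 170, so the forward reaction proceeds.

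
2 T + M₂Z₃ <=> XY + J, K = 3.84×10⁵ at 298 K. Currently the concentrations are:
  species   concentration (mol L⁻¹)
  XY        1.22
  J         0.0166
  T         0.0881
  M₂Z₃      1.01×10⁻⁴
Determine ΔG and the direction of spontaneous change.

ΔG = -6.69 kJ/mol; the forward reaction is spontaneous

Q = [XY]·[J] / ([T]²·[M₂Z₃]) = (1.22)·(0.0166) / ((0.0881)²·(1.01×10⁻⁴)) = 25800
ΔG = RT ln(Q/K) = (8.314 J mol⁻¹ K⁻¹)(298 K) × ln(25800/3.84×10⁵)
   = (2.478 kJ/mol)(-2.700) = -6.69 kJ/mol
ΔG < 0, so the forward reaction is spontaneous (proceeds forward).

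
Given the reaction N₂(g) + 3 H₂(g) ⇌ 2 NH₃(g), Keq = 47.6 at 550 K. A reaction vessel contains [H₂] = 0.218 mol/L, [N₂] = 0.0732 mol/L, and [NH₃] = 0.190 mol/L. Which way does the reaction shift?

Q = [NH₃]² / ([N₂]·[H₂]³) = (0.190)² / ((0.0732)·(0.218)³) = 47.6
Q = 47.6 = Keq, so the system is already at equilibrium.

at equilibrium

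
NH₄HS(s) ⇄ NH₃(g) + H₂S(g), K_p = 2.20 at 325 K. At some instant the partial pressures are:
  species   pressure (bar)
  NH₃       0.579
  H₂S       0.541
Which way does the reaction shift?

(NH₄HS is a pure solid — omitted from Q_p.)
Q_p = P(NH₃)·P(H₂S) = (0.579)·(0.541) = 0.313
Q_p = 0.313 < K_p = 2.20, so the forward reaction proceeds.

in the forward direction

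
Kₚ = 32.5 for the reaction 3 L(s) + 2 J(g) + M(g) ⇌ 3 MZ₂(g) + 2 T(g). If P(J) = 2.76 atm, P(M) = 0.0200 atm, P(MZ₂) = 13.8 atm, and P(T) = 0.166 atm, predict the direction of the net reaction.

toward reactants

(L is a pure solid — omitted from Qₚ.)
Qₚ = P(MZ₂)³·P(T)² / (P(J)²·P(M)) = (13.8)³·(0.166)² / ((2.76)²·(0.0200)) = 475
Qₚ = 475 > Kₚ = 32.5, so the reverse reaction proceeds.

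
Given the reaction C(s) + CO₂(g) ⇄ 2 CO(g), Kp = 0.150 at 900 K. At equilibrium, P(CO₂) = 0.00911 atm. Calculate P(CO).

(C is a pure solid — omitted from Kp.)
At equilibrium, Kp = P(CO)² / P(CO₂) = 0.150.
(P(CO))² / (0.00911) = 0.150
P(CO)² = 0.00137 ⇒ P(CO) = 0.0370 atm

P(CO) = 0.0370 atm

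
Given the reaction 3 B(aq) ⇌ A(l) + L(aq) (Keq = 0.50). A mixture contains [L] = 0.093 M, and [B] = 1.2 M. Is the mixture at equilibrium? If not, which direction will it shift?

(A is a pure liquid — omitted from Q.)
Q = [L] / [B]³ = (0.093) / (1.2)³ = 0.054
Q = 0.054 < Keq = 0.50: net forward reaction.

no; Q < K, reaction proceeds forward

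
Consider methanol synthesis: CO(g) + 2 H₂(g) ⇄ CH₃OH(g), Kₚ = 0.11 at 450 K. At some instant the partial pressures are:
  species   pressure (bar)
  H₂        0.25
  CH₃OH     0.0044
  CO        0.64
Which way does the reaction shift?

neither direction; the system is at equilibrium

Qₚ = P(CH₃OH) / (P(CO)·P(H₂)²) = (0.0044) / ((0.64)·(0.25)²) = 0.11
Qₚ = 0.11 = Kₚ, so the system is already at equilibrium.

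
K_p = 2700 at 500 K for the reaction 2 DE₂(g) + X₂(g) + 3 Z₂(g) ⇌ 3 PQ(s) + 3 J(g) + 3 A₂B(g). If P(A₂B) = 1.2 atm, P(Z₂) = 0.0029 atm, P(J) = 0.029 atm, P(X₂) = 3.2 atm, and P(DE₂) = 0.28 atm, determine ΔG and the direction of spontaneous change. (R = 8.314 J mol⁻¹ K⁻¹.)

(PQ is a pure solid — omitted from Q_p.)
Q_p = P(J)³·P(A₂B)³ / (P(DE₂)²·P(X₂)·P(Z₂)³) = (0.029)³·(1.2)³ / ((0.28)²·(3.2)·(0.0029)³) = 6890
ΔG = RT ln(Q_p/K_p) = (8.314 J mol⁻¹ K⁻¹)(500 K) × ln(6890/2700)
   = (4.157 kJ/mol)(0.9368) = 3.89 kJ/mol
ΔG > 0, so the forward reaction is non-spontaneous (proceeds in reverse).

ΔG = 3.89 kJ/mol; the forward reaction is non-spontaneous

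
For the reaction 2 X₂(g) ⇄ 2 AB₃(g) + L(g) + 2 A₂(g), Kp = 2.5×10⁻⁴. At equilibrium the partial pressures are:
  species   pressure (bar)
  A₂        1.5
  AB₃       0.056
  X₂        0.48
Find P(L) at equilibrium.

P(L) = 0.0082 bar

At equilibrium, Kp = P(AB₃)²·P(L)·P(A₂)² / P(X₂)² = 2.5×10⁻⁴.
(0.056)²·(P(L))·(1.5)² / (0.48)² = 2.5×10⁻⁴
P(L) = 0.00816 = 0.0082 bar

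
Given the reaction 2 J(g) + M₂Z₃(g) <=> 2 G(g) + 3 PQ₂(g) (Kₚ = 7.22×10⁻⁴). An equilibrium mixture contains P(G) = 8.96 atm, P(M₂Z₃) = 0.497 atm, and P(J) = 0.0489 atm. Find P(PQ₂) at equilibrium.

P(PQ₂) = 0.00220 atm

At equilibrium, Kₚ = P(G)²·P(PQ₂)³ / (P(J)²·P(M₂Z₃)) = 7.22×10⁻⁴.
(8.96)²·(P(PQ₂))³ / ((0.0489)²·(0.497)) = 7.22×10⁻⁴
P(PQ₂)³ = 1.07×10⁻⁸ ⇒ P(PQ₂) = 0.00220 atm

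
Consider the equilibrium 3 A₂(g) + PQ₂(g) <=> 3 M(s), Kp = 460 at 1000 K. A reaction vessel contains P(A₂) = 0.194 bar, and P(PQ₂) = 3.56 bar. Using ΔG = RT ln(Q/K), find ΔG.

ΔG = -20.6 kJ/mol

(M is a pure solid — omitted from Qp.)
Qp = 1 / (P(A₂)³·P(PQ₂)) = 1 / ((0.194)³·(3.56)) = 38.5
ΔG = RT ln(Qp/Kp) = (8.314 J mol⁻¹ K⁻¹)(1000 K) × ln(38.5/460)
   = (8.314 kJ/mol)(-2.481) = -20.6 kJ/mol
ΔG < 0, so the forward reaction is spontaneous (proceeds forward).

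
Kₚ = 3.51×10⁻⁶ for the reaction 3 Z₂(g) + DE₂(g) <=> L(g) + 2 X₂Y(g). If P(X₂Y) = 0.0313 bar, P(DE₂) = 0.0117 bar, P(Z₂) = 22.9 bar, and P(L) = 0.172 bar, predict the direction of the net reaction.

Qₚ = P(L)·P(X₂Y)² / (P(Z₂)³·P(DE₂)) = (0.172)·(0.0313)² / ((22.9)³·(0.0117)) = 1.20×10⁻⁶
Qₚ = 1.20×10⁻⁶ < Kₚ = 3.51×10⁻⁶, so the forward reaction proceeds.

in the forward direction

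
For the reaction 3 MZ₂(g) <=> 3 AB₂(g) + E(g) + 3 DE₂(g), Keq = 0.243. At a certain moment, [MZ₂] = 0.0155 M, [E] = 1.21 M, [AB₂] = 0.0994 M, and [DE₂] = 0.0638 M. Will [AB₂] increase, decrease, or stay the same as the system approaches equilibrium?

increase

Q = [AB₂]³·[E]·[DE₂]³ / [MZ₂]³ = (0.0994)³·(1.21)·(0.0638)³ / (0.0155)³ = 0.0829
Q = 0.0829 < Keq = 0.243: net forward reaction.
AB₂ is a product, so it increases.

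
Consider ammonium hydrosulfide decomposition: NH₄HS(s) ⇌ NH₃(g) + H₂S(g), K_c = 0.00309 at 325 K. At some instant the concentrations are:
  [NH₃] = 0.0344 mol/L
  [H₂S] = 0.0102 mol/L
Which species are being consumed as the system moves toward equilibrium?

NH₄HS (reactants)

(NH₄HS is a pure solid — omitted from Q_c.)
Q_c = [NH₃]·[H₂S] = (0.0344)·(0.0102) = 3.51e-4
Q_c = 3.51e-4 < K_c = 0.00309: net forward reaction.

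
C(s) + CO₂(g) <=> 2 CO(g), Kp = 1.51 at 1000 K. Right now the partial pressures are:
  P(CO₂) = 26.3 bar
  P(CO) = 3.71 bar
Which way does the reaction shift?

(C is a pure solid — omitted from Qp.)
Qp = P(CO)² / P(CO₂) = (3.71)² / (26.3) = 0.523
Qp = 0.523 < Kp = 1.51, so the forward reaction proceeds.

forward (toward products)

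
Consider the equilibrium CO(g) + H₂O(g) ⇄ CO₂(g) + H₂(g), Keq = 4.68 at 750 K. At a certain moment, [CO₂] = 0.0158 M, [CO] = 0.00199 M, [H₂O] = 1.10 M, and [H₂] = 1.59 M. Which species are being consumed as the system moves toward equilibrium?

Q = [CO₂]·[H₂] / ([CO]·[H₂O]) = (0.0158)·(1.59) / ((0.00199)·(1.10)) = 11.5
Q = 11.5 > Keq = 4.68: net reverse reaction.

CO₂, H₂ (products)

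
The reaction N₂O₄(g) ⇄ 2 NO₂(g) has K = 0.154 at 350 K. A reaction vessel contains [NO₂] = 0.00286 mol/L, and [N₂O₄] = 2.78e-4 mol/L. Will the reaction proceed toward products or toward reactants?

Q = [NO₂]² / [N₂O₄] = (0.00286)² / (2.78e-4) = 0.0294
Q = 0.0294 < K = 0.154, so the forward reaction proceeds.

to the right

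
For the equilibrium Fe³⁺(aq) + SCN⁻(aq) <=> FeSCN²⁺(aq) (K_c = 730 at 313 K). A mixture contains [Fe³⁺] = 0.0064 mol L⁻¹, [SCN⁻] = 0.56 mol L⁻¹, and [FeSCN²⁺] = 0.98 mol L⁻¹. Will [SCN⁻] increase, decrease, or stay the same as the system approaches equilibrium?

Q_c = [FeSCN²⁺] / ([Fe³⁺]·[SCN⁻]) = (0.98) / ((0.0064)·(0.56)) = 270
Q_c = 270 < K_c = 730: net forward reaction.
SCN⁻ is a reactant, so it decreases.

decrease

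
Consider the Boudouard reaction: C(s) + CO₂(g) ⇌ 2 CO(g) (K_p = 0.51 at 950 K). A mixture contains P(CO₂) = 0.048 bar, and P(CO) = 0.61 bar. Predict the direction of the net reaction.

reverse (toward reactants)

(C is a pure solid — omitted from Q_p.)
Q_p = P(CO)² / P(CO₂) = (0.61)² / (0.048) = 7.8
Q_p = 7.8 > K_p = 0.51, so the reverse reaction proceeds.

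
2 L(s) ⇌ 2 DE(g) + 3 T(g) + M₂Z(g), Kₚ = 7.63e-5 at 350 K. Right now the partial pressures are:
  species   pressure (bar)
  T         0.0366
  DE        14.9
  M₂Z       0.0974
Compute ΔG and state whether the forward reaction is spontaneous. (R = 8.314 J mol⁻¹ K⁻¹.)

(L is a pure solid — omitted from Qₚ.)
Qₚ = P(DE)²·P(T)³·P(M₂Z) = (14.9)²·(0.0366)³·(0.0974) = 0.00106
ΔG = RT ln(Qₚ/Kₚ) = (8.314 J mol⁻¹ K⁻¹)(350 K) × ln(0.00106/7.63e-5)
   = (2.910 kJ/mol)(2.631) = 7.66 kJ/mol
ΔG > 0, so the forward reaction is non-spontaneous (proceeds in reverse).

ΔG = 7.66 kJ/mol; the forward reaction is non-spontaneous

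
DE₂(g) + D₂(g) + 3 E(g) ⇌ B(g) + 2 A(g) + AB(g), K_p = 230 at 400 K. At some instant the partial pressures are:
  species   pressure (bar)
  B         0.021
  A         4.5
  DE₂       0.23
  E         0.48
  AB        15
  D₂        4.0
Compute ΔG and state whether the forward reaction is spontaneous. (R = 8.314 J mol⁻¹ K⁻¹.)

ΔG = -4.32 kJ/mol; the forward reaction is spontaneous

Q_p = P(B)·P(A)²·P(AB) / (P(DE₂)·P(D₂)·P(E)³) = (0.021)·(4.5)²·(15) / ((0.23)·(4.0)·(0.48)³) = 62.7
ΔG = RT ln(Q_p/K_p) = (8.314 J mol⁻¹ K⁻¹)(400 K) × ln(62.7/230)
   = (3.326 kJ/mol)(-1.300) = -4.32 kJ/mol
ΔG < 0, so the forward reaction is spontaneous (proceeds forward).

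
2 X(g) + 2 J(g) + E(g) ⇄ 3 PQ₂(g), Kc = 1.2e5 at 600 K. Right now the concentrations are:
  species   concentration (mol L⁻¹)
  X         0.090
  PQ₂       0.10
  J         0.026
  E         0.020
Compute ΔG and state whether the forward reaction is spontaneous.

Qc = [PQ₂]³ / ([X]²·[J]²·[E]) = (0.10)³ / ((0.090)²·(0.026)²·(0.020)) = 9130
ΔG = RT ln(Qc/Kc) = (8.314 J mol⁻¹ K⁻¹)(600 K) × ln(9130/1.2e5)
   = (4.988 kJ/mol)(-2.576) = -12.8 kJ/mol
ΔG < 0, so the forward reaction is spontaneous (proceeds forward).

ΔG = -12.8 kJ/mol; the forward reaction is spontaneous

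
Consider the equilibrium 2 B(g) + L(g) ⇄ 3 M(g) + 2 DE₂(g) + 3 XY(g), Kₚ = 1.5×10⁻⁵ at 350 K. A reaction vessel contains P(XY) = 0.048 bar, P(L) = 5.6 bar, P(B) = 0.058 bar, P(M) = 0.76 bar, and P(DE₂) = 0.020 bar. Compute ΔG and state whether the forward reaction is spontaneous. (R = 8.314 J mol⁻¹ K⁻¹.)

Qₚ = P(M)³·P(DE₂)²·P(XY)³ / (P(B)²·P(L)) = (0.76)³·(0.020)²·(0.048)³ / ((0.058)²·(5.6)) = 1.03×10⁻⁶
ΔG = RT ln(Qₚ/Kₚ) = (8.314 J mol⁻¹ K⁻¹)(350 K) × ln(1.03×10⁻⁶/1.5×10⁻⁵)
   = (2.910 kJ/mol)(-2.678) = -7.79 kJ/mol
ΔG < 0, so the forward reaction is spontaneous (proceeds forward).

ΔG = -7.79 kJ/mol; the forward reaction is spontaneous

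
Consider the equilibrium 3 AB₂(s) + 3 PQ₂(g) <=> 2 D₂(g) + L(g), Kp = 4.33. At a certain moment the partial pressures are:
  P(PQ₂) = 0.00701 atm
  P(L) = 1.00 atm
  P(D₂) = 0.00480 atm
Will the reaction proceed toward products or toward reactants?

in the reverse direction

(AB₂ is a pure solid — omitted from Qp.)
Qp = P(D₂)²·P(L) / P(PQ₂)³ = (0.00480)²·(1.00) / (0.00701)³ = 66.9
Qp = 66.9 > Kp = 4.33, so the reverse reaction proceeds.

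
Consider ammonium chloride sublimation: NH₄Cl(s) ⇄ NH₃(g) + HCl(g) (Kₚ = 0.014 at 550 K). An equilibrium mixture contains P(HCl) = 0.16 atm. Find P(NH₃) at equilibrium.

P(NH₃) = 0.087 atm

(NH₄Cl is a pure solid — omitted from Kₚ.)
At equilibrium, Kₚ = P(NH₃)·P(HCl) = 0.014.
(P(NH₃))·(0.16) = 0.014
P(NH₃) = 0.0875 = 0.087 atm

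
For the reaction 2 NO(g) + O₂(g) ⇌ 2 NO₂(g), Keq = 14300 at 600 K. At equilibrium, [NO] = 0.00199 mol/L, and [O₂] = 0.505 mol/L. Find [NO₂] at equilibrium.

At equilibrium, Keq = [NO₂]² / ([NO]²·[O₂]) = 14300.
([NO₂])² / ((0.00199)²·(0.505)) = 14300
[NO₂]² = 0.0286 ⇒ [NO₂] = 0.169 mol/L

[NO₂] = 0.169 mol/L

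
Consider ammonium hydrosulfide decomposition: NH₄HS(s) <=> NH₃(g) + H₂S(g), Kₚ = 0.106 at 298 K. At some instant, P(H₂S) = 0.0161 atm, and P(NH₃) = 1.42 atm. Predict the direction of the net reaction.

forward (toward products)

(NH₄HS is a pure solid — omitted from Qₚ.)
Qₚ = P(NH₃)·P(H₂S) = (1.42)·(0.0161) = 0.0229
Qₚ = 0.0229 < Kₚ = 0.106, so the forward reaction proceeds.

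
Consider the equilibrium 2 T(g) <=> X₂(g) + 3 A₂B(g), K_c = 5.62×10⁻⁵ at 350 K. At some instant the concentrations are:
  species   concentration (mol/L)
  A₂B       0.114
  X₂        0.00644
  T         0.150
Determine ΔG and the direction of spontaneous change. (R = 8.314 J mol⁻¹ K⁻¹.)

ΔG = 5.88 kJ/mol; the forward reaction is non-spontaneous

Q_c = [X₂]·[A₂B]³ / [T]² = (0.00644)·(0.114)³ / (0.150)² = 4.24×10⁻⁴
ΔG = RT ln(Q_c/K_c) = (8.314 J mol⁻¹ K⁻¹)(350 K) × ln(4.24×10⁻⁴/5.62×10⁻⁵)
   = (2.910 kJ/mol)(2.021) = 5.88 kJ/mol
ΔG > 0, so the forward reaction is non-spontaneous (proceeds in reverse).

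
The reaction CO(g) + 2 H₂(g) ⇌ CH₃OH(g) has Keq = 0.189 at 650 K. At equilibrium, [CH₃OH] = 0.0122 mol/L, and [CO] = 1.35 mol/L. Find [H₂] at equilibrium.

At equilibrium, Keq = [CH₃OH] / ([CO]·[H₂]²) = 0.189.
(0.0122) / ((1.35)·([H₂])²) = 0.189
[H₂]² = 0.0478 ⇒ [H₂] = 0.219 mol/L

[H₂] = 0.219 mol/L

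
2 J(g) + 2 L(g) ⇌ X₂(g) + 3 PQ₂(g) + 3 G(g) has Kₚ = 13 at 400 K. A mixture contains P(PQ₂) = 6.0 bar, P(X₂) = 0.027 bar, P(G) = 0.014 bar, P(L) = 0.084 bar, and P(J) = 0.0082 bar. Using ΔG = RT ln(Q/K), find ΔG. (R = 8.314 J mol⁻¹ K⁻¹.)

Qₚ = P(X₂)·P(PQ₂)³·P(G)³ / (P(J)²·P(L)²) = (0.027)·(6.0)³·(0.014)³ / ((0.0082)²·(0.084)²) = 33.7
ΔG = RT ln(Qₚ/Kₚ) = (8.314 J mol⁻¹ K⁻¹)(400 K) × ln(33.7/13)
   = (3.326 kJ/mol)(0.9525) = 3.17 kJ/mol
ΔG > 0, so the forward reaction is non-spontaneous (proceeds in reverse).

ΔG = 3.17 kJ/mol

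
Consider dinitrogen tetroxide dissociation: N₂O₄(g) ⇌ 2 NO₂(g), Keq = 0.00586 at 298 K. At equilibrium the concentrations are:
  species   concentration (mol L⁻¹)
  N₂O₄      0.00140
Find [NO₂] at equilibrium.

At equilibrium, Keq = [NO₂]² / [N₂O₄] = 0.00586.
([NO₂])² / (0.00140) = 0.00586
[NO₂]² = 8.20e-6 ⇒ [NO₂] = 0.00286 mol L⁻¹

[NO₂] = 0.00286 mol L⁻¹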